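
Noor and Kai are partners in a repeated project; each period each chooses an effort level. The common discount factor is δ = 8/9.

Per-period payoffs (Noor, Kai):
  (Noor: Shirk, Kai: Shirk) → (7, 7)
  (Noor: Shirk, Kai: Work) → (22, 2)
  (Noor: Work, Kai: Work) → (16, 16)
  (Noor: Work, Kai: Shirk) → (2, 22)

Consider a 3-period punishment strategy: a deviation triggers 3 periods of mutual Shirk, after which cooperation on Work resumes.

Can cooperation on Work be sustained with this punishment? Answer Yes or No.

Yes

Comparing payoff streams over the 4 periods until play realigns: cooperate → 16(1+δ+…+δ^3); deviate → 22 + 7(δ+…+δ^3).
Cooperation is sustained iff (16−7)(δ+…+δ^3) ≥ 22−16.
δ+…+δ^3 = 8/9·(1−(8/9)^3)/(1−8/9) = 2.3813, and (22−16)/(16−7) = 0.6667.
2.3813 ≥ 0.6667, so cooperation is sustainable.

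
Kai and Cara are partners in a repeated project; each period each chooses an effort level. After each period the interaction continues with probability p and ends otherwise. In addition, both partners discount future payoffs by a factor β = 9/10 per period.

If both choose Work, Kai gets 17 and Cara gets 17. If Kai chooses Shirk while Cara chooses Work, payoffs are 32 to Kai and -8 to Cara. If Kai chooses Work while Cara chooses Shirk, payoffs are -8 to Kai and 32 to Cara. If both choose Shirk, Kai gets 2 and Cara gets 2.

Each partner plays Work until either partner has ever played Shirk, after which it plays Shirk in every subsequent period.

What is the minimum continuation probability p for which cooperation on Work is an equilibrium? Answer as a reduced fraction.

5/9

Expected continuation weight on next period's payoff is β·p = 9/10·p, which plays the role of the discount factor.
Cooperation requires 9/10·p ≥ (32−17)/(32−2) = 1/2, hence p ≥ 5/9.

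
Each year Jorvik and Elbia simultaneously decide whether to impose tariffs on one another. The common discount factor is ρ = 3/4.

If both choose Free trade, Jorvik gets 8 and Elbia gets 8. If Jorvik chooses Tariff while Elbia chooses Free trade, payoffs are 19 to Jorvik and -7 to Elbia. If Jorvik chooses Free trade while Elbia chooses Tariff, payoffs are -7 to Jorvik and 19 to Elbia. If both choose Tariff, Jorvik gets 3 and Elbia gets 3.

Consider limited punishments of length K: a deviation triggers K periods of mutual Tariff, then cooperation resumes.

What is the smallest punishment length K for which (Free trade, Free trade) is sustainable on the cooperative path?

IC: ρ(1−ρ^K)/(1−ρ) ≥ (19−8)/(8−3) = 11/5.
With ρ = 3/4: need 1 − ρ^K ≥ 11/5·(1−3/4)/(3/4), i.e. ρ^K ≤ 0.2667.
Since (3/4)^4 = 0.3164 and (3/4)^5 = 0.2373, the smallest such K is 5.

5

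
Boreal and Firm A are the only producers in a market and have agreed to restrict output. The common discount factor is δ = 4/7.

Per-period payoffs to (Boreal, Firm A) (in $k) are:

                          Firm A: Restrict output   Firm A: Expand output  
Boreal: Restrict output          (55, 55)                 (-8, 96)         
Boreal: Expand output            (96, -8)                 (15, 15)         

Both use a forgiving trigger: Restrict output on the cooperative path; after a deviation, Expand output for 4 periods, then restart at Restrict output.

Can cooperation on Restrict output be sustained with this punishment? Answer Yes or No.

Yes

Comparing payoff streams over the 5 periods until play realigns: cooperate → 55(1+δ+…+δ^4); deviate → 96 + 15(δ+…+δ^4).
Cooperation is sustained iff (55−15)(δ+…+δ^4) ≥ 96−55.
δ+…+δ^4 = 4/7·(1−(4/7)^4)/(1−4/7) = 1.1912, and (96−55)/(55−15) = 1.0250.
1.1912 ≥ 1.0250, so cooperation is sustainable.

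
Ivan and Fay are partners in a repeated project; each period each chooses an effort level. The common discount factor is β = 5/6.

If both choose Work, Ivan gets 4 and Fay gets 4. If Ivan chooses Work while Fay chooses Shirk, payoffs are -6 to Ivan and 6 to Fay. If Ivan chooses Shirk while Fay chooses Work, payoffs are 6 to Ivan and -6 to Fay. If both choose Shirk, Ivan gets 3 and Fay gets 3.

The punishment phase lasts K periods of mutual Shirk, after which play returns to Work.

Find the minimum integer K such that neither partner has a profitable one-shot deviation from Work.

Need Σ_{k=1}^{K} β^k ≥ (6−4)/(4−3) = 2.0000 at β = 5/6.
At K = 2 the sum is 1.5278 < 2.0000; at K = 3 it is 2.1065 ≥ 2.0000.
So the minimum punishment length is K = 3.

3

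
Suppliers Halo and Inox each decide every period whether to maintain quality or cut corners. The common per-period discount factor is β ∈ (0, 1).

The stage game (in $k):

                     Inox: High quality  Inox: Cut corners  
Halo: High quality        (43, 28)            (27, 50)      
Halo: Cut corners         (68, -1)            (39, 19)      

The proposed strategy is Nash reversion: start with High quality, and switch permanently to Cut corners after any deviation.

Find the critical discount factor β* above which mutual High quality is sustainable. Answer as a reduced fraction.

For Halo: deviation gain 68−43 = 25, per-period punishment loss 43−39 = 4. IC gives β ≥ 25/29.
For Inox: gain 22, loss 9 per period, so β ≥ 22/31.
The tighter constraint is Halo's, so cooperation needs β ≥ 25/29.

25/29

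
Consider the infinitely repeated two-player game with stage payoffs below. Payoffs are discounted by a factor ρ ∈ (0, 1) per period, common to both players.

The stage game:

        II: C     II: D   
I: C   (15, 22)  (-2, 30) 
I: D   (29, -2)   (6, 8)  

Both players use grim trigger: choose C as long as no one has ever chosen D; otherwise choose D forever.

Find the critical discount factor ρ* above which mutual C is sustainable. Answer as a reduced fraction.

14/23

For I: deviation gain 29−15 = 14, per-period punishment loss 15−6 = 9. IC gives ρ ≥ 14/23.
For II: gain 8, loss 14 per period, so ρ ≥ 8/22 = 4/11.
The tighter constraint is I's, so cooperation needs ρ ≥ 14/23.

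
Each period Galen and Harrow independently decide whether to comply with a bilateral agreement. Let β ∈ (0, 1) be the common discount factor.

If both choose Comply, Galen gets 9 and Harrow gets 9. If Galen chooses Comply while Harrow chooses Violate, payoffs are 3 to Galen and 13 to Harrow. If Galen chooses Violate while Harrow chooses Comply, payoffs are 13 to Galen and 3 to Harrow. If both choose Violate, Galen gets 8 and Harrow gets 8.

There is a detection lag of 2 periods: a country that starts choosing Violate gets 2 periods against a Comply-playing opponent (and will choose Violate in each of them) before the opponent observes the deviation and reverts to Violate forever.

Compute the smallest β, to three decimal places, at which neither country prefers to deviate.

0.894

A deviator earns 13 for 2 periods, then 8 forever; cooperating earns 9 forever. Multiplying the IC by (1−β):
9 ≥ 13(1−β^2) + 8β^2, so 5·β^2 ≥ 4 and β^2 ≥ 4/5.
β ≥ (4/5)^(1/2) ≈ 0.894.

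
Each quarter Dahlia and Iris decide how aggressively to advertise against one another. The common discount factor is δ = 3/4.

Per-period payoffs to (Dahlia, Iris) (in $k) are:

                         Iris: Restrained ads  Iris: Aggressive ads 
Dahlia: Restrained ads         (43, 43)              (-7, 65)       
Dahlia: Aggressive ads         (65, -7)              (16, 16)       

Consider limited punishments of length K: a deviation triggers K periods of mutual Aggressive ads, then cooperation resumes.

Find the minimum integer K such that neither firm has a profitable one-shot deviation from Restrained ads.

2

Need Σ_{k=1}^{K} δ^k ≥ (65−43)/(43−16) = 0.8148 at δ = 3/4.
At K = 1 the sum is 0.7500 < 0.8148; at K = 2 it is 1.3125 ≥ 0.8148.
So the minimum punishment length is K = 2.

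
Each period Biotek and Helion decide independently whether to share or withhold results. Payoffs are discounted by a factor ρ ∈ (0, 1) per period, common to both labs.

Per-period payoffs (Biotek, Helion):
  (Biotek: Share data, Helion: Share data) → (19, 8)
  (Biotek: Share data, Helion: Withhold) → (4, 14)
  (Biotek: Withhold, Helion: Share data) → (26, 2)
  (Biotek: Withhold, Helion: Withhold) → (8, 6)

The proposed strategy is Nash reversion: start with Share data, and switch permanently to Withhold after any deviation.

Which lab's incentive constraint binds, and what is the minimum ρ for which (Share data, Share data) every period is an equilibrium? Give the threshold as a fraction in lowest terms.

Helion; ρ ≥ 3/4

Biotek's threshold: (26−19)/(26−8) = 7/18.
Helion's threshold: (14−8)/(14−6) = 3/4.
7/18 < 3/4, so Helion binds and ρ* = 3/4.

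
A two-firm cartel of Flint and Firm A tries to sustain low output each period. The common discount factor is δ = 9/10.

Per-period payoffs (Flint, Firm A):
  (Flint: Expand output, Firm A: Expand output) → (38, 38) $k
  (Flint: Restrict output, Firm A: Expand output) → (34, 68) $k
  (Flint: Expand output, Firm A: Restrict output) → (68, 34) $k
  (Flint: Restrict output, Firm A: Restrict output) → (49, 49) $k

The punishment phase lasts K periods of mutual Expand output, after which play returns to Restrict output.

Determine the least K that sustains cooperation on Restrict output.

Need Σ_{k=1}^{K} δ^k ≥ (68−49)/(49−38) = 1.7273 at δ = 9/10.
At K = 2 the sum is 1.7100 < 1.7273; at K = 3 it is 2.4390 ≥ 1.7273.
So the minimum punishment length is K = 3.

3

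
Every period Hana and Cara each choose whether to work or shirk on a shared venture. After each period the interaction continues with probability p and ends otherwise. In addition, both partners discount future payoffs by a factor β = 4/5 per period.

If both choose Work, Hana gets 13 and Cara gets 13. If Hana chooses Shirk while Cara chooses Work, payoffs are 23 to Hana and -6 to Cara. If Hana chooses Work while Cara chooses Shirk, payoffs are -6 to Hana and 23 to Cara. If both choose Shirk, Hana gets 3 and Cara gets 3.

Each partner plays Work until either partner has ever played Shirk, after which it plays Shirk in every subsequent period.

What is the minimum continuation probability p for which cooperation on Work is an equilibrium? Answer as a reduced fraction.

With continuation probability p and discount β, the effective per-period discount factor is βp.
Grim-trigger IC: βp ≥ (23−13)/(23−3) = 1/2.
So p ≥ (1/2)/(4/5) = 5/8.

5/8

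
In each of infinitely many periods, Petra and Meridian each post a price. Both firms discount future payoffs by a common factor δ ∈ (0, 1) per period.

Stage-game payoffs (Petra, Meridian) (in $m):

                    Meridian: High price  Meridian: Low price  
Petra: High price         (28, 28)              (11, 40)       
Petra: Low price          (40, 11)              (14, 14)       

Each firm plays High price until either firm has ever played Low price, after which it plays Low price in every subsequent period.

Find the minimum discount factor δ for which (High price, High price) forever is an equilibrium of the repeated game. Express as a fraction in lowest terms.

28/(1−δ) ≥ 40 + 14δ/(1−δ)
28 ≥ 40 − 26δ
δ ≥ 12/26 = 6/13.

6/13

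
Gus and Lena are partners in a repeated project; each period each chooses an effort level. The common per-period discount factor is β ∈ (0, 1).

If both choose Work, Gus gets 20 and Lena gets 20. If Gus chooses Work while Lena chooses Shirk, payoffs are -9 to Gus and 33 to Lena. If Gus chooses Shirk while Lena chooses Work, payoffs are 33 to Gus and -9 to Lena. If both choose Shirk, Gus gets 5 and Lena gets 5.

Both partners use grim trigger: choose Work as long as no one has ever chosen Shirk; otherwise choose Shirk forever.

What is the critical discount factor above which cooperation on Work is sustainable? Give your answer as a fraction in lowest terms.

20/(1−β) ≥ 33 + 5β/(1−β)
20 ≥ 33 − 28β
β ≥ 13/28.

13/28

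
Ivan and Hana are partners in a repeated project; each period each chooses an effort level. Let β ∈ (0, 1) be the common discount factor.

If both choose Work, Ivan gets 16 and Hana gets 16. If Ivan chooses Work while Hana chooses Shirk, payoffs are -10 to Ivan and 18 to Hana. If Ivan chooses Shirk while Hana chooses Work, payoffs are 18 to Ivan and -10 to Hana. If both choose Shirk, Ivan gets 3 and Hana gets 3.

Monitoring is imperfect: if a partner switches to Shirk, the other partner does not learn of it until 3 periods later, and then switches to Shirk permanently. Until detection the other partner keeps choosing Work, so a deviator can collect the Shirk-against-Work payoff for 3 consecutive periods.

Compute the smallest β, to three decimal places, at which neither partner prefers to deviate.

0.511

Deviating for the 3 undetected periods gains 18−16 = 2 per period over cooperation, then loses 16−3 = 13 per period forever once punishment starts.
Gain: 2(1 + β + … + β^2); loss: 13·β^3/(1−β).
No profitable deviation ⇔ 2(1−β^3) ≤ 13·β^3, i.e. β^3 ≥ 2/(2+13) = 2/15.
Hence β ≥ (2/15)^(1/3) ≈ 0.511.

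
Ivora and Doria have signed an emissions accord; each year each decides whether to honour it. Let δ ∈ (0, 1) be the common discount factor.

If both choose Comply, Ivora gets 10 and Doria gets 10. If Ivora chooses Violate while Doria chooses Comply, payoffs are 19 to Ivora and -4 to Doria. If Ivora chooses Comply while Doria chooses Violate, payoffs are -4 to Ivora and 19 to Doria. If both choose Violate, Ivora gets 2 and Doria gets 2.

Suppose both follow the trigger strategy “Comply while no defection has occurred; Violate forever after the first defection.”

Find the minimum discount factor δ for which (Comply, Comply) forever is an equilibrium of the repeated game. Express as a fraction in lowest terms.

Cooperation forever yields 10 each period: 10/(1−δ).
Deviating yields 19 once, then 2 forever: 19 + 2δ/(1−δ).
No profitable deviation requires 10/(1−δ) ≥ 19 + 2δ/(1−δ).
Multiplying by (1−δ): 10 ≥ 19(1−δ) + 2δ = 19 − 17δ.
So 17δ ≥ 9, i.e. δ ≥ 9/17.

9/17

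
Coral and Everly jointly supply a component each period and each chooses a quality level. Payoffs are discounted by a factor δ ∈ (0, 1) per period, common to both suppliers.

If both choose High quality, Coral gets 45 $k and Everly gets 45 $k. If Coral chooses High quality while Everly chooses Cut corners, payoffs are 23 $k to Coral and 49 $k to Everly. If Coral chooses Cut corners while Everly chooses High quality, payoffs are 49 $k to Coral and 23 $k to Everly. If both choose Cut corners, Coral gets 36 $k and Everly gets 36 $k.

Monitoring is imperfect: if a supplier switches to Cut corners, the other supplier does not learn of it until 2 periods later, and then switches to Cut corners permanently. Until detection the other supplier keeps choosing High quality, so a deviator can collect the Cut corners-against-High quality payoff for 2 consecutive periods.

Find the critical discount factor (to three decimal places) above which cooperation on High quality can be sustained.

0.555

Deviating for the 2 undetected periods gains 49−45 = 4 per period over cooperation, then loses 45−36 = 9 per period forever once punishment starts.
Gain: 4(1 + δ + … + δ^1); loss: 9·δ^2/(1−δ).
No profitable deviation ⇔ 4(1−δ^2) ≤ 9·δ^2, i.e. δ^2 ≥ 4/(4+9) = 4/13.
Hence δ ≥ (4/13)^(1/2) ≈ 0.555.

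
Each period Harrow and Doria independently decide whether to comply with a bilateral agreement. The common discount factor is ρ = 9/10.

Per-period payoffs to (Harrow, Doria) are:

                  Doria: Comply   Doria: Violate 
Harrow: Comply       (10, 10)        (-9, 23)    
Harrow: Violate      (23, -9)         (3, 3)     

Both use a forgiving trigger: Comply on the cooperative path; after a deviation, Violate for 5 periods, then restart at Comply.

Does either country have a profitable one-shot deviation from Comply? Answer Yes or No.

No

Comparing payoff streams over the 6 periods until play realigns: cooperate → 10(1+ρ+…+ρ^5); deviate → 23 + 3(ρ+…+ρ^5).
Cooperation is sustained iff (10−3)(ρ+…+ρ^5) ≥ 23−10.
ρ+…+ρ^5 = 9/10·(1−(9/10)^5)/(1−9/10) = 3.6856, and (23−10)/(10−3) = 1.8571.
3.6856 ≥ 1.8571, so cooperation is sustainable.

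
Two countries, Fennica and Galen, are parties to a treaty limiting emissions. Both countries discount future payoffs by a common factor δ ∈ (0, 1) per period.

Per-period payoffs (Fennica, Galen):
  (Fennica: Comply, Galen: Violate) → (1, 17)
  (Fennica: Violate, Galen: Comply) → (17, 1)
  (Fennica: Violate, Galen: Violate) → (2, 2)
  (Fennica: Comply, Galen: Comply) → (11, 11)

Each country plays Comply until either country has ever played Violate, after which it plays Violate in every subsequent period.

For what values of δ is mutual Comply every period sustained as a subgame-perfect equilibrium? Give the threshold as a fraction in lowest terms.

11/(1−δ) ≥ 17 + 2δ/(1−δ)
11 ≥ 17 − 15δ
δ ≥ 6/15 = 2/5.

2/5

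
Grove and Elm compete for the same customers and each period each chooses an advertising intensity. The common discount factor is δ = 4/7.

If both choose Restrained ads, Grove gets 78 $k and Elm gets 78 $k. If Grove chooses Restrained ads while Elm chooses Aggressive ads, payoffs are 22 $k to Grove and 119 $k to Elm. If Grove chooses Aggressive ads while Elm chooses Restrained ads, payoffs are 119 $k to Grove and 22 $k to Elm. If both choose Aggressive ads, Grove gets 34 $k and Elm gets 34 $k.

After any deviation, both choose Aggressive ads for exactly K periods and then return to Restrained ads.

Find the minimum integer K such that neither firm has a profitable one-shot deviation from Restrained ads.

No profitable deviation requires (78−34)(δ+…+δ^K) ≥ 119−78, i.e. δ+…+δ^K ≥ 41/44 ≈ 0.9318.
With δ = 4/7, the partial sums are K=1: 0.5714, K=2: 0.8980, K=3: 1.0845.
K = 3 is the first length at which the sum reaches 0.9318.

3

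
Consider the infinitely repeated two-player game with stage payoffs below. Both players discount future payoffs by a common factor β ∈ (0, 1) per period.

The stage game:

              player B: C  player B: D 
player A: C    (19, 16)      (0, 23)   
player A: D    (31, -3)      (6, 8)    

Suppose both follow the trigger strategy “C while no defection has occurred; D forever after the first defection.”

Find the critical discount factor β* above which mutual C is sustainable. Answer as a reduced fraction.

player A: cooperation gives 19 each period; deviation gives 31 once then 6 forever.
  19/(1−β) ≥ 31 + 6β/(1−β) ⇒ β ≥ 12/25.
player B: cooperation gives 16 each period; deviation gives 23 once then 8 forever.
  β ≥ 7/15.
Both must hold, so the binding constraint is player A's: β ≥ 12/25.

12/25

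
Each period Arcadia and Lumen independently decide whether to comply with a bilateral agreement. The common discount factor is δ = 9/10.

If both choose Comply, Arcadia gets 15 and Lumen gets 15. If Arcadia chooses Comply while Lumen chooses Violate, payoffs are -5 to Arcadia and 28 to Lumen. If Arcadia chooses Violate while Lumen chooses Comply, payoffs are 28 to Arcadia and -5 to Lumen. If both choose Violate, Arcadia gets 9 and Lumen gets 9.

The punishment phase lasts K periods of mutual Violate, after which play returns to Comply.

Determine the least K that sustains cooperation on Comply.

3

No profitable deviation requires (15−9)(δ+…+δ^K) ≥ 28−15, i.e. δ+…+δ^K ≥ 13/6 ≈ 2.1667.
With δ = 9/10, the partial sums are K=1: 0.9000, K=2: 1.7100, K=3: 2.4390.
K = 3 is the first length at which the sum reaches 2.1667.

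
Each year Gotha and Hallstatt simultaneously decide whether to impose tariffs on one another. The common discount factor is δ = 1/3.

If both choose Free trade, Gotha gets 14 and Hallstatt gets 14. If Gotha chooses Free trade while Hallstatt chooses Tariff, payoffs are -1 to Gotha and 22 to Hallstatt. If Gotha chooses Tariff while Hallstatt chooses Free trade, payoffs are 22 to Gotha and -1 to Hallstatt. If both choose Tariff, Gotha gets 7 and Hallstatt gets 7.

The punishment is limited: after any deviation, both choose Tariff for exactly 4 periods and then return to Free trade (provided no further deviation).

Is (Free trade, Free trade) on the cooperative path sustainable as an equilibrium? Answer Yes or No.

IC: δ+…+δ^4 ≥ (22−14)/(14−7) = 8/7.
At δ = 1/3: partial sum = 0.4938 < 1.1429. Cooperation not sustainable.

No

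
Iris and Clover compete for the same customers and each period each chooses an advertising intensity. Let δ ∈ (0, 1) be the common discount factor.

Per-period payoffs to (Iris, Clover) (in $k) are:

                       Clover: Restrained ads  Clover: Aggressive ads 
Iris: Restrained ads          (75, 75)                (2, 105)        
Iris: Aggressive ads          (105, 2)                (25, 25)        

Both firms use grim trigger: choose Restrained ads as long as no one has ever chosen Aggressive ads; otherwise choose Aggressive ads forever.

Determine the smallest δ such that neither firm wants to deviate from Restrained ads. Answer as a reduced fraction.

Cooperation forever yields 75 each period: 75/(1−δ).
Deviating yields 105 once, then 25 forever: 105 + 25δ/(1−δ).
No profitable deviation requires 75/(1−δ) ≥ 105 + 25δ/(1−δ).
Multiplying by (1−δ): 75 ≥ 105(1−δ) + 25δ = 105 − 80δ.
So 80δ ≥ 30, i.e. δ ≥ 30/80 = 3/8.

3/8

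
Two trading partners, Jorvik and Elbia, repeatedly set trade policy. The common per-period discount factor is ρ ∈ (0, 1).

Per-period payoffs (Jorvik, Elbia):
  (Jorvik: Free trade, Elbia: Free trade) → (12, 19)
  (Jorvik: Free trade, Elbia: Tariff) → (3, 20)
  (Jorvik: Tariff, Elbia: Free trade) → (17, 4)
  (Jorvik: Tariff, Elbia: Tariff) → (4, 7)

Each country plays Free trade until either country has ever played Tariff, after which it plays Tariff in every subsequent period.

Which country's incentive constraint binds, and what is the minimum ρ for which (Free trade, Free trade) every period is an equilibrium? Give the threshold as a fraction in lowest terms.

Jorvik; ρ ≥ 5/13

Jorvik's threshold: (17−12)/(17−4) = 5/13.
Elbia's threshold: (20−19)/(20−7) = 1/13.
5/13 > 1/13, so Jorvik binds and ρ* = 5/13.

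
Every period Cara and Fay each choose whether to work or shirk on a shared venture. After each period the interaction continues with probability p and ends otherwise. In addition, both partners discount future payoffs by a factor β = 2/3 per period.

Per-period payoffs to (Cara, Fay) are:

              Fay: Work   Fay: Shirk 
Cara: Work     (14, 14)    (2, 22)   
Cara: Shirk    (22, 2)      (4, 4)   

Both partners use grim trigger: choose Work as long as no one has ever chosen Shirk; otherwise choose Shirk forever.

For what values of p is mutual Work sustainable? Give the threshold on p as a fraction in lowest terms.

2/3

Expected continuation weight on next period's payoff is β·p = 2/3·p, which plays the role of the discount factor.
Cooperation requires 2/3·p ≥ (22−14)/(22−4) = 4/9, hence p ≥ 2/3.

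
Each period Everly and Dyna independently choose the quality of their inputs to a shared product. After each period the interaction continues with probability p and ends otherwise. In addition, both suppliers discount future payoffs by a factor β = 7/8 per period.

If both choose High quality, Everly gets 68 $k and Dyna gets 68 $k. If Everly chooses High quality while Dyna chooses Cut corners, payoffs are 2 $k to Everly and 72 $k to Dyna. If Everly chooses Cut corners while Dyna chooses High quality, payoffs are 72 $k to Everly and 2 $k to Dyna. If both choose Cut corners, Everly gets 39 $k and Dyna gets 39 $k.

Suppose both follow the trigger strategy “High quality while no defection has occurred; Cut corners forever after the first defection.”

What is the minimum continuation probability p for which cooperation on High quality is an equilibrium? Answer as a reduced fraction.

32/231

Expected continuation weight on next period's payoff is β·p = 7/8·p, which plays the role of the discount factor.
Cooperation requires 7/8·p ≥ (72−68)/(72−39) = 4/33, hence p ≥ 32/231.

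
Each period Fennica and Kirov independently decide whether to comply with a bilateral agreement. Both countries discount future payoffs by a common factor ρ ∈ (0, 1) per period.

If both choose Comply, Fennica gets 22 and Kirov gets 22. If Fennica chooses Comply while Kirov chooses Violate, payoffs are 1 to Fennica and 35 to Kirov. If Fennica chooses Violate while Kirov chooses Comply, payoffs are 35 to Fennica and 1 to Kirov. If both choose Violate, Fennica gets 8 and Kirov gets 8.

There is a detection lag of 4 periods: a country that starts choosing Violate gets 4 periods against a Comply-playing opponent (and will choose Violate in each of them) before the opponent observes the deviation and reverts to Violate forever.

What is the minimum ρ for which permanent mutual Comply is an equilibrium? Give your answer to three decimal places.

Deviating for the 4 undetected periods gains 35−22 = 13 per period over cooperation, then loses 22−8 = 14 per period forever once punishment starts.
Gain: 13(1 + ρ + … + ρ^3); loss: 14·ρ^4/(1−ρ).
No profitable deviation ⇔ 13(1−ρ^4) ≤ 14·ρ^4, i.e. ρ^4 ≥ 13/(13+14) = 13/27.
Hence ρ ≥ (13/27)^(1/4) ≈ 0.833.

0.833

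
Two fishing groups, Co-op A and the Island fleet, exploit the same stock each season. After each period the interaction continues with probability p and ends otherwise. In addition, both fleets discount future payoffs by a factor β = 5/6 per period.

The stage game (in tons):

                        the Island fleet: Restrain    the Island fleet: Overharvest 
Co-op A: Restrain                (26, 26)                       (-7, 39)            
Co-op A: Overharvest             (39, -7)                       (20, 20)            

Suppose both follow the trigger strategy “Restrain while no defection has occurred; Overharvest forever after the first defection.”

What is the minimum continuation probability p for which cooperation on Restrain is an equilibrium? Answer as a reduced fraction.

With continuation probability p and discount β, the effective per-period discount factor is βp.
Grim-trigger IC: βp ≥ (39−26)/(39−20) = 13/19.
So p ≥ (13/19)/(5/6) = 78/95.

78/95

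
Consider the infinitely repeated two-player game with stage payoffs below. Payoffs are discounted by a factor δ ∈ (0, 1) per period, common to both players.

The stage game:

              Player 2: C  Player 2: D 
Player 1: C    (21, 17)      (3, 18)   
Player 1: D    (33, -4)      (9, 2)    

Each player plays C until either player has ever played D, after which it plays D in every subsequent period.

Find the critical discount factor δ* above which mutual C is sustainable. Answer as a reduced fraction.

Player 1's threshold: (33−21)/(33−9) = 1/2.
Player 2's threshold: (18−17)/(18−2) = 1/16.
1/2 > 1/16, so Player 1 binds and δ* = 1/2.

1/2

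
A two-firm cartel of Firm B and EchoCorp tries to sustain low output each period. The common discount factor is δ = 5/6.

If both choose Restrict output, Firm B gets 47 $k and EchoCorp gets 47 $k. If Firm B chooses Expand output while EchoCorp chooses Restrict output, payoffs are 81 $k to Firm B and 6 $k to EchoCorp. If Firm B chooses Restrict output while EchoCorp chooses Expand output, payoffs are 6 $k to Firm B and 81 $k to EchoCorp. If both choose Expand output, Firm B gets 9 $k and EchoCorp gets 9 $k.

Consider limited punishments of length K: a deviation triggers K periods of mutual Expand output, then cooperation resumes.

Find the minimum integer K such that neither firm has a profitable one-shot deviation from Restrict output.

2

IC: δ(1−δ^K)/(1−δ) ≥ (81−47)/(47−9) = 17/19.
With δ = 5/6: need 1 − δ^K ≥ 17/19·(1−5/6)/(5/6), i.e. δ^K ≤ 0.8211.
Since (5/6)^1 = 0.8333 and (5/6)^2 = 0.6944, the smallest such K is 2.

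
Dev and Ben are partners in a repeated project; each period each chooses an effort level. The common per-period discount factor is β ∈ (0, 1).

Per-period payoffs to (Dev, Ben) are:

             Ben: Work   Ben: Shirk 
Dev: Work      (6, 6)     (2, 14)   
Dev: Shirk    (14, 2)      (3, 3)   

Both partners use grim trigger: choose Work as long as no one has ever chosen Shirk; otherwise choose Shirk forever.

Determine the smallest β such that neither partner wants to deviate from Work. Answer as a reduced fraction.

Cooperation forever yields 6 each period: 6/(1−β).
Deviating yields 14 once, then 3 forever: 14 + 3β/(1−β).
No profitable deviation requires 6/(1−β) ≥ 14 + 3β/(1−β).
Multiplying by (1−β): 6 ≥ 14(1−β) + 3β = 14 − 11β.
So 11β ≥ 8, i.e. β ≥ 8/11.

8/11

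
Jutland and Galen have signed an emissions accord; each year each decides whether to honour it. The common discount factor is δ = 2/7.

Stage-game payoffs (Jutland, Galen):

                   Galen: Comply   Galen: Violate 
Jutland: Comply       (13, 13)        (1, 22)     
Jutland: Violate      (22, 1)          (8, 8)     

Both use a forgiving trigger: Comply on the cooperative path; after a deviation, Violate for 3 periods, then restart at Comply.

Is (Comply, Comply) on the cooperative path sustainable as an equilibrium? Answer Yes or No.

IC: δ+…+δ^3 ≥ (22−13)/(13−8) = 9/5.
At δ = 2/7: partial sum = 0.3907 < 1.8000. Cooperation not sustainable.

No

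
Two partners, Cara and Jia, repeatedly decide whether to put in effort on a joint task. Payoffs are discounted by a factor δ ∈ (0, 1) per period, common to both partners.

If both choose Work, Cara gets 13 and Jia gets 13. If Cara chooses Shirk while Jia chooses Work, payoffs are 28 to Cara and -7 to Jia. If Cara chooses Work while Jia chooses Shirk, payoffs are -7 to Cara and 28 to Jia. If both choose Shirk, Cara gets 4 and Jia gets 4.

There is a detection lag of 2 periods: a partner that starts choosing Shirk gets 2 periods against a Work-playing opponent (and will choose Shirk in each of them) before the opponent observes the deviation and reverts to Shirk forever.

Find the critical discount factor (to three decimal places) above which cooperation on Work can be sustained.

The best deviation is to choose Shirk for all 2 undetected periods, earning 28 each, then 4 forever once detected.
Deviation value: 28(1−δ^2)/(1−δ) + 4δ^2/(1−δ); cooperation value: 13/(1−δ).
IC: 13 ≥ 28(1−δ^2) + 4δ^2 = 28 − 24δ^2.
So δ^2 ≥ 15/24 = 5/8, giving δ ≥ (5/8)^(1/2) ≈ 0.791.

0.791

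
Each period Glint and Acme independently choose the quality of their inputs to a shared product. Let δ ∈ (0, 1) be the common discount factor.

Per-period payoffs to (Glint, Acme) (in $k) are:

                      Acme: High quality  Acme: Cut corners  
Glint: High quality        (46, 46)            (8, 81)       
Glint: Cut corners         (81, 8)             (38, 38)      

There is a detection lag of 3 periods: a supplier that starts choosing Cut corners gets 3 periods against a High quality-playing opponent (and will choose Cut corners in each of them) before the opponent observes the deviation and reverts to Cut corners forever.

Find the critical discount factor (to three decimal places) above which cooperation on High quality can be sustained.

0.934

Deviating for the 3 undetected periods gains 81−46 = 35 per period over cooperation, then loses 46−38 = 8 per period forever once punishment starts.
Gain: 35(1 + δ + … + δ^2); loss: 8·δ^3/(1−δ).
No profitable deviation ⇔ 35(1−δ^3) ≤ 8·δ^3, i.e. δ^3 ≥ 35/(35+8) = 35/43.
Hence δ ≥ (35/43)^(1/3) ≈ 0.934.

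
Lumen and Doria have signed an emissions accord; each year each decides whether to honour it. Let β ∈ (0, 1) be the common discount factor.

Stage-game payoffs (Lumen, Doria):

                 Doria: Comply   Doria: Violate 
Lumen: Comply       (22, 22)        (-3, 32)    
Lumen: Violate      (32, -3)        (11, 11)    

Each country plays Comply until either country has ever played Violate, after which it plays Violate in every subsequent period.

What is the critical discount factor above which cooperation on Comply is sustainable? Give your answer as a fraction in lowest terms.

22/(1−β) ≥ 32 + 11β/(1−β)
22 ≥ 32 − 21β
β ≥ 10/21.

10/21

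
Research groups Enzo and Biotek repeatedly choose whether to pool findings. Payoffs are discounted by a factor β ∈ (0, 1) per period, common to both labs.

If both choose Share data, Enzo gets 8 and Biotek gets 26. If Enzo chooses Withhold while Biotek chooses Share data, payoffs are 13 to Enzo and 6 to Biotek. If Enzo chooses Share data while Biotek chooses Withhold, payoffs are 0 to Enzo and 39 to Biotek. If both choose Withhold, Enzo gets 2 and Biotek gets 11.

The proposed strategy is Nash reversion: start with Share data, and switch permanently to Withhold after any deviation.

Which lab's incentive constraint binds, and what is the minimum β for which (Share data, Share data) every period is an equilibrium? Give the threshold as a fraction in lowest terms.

Enzo: cooperation gives 8 each period; deviation gives 13 once then 2 forever.
  8/(1−β) ≥ 13 + 2β/(1−β) ⇒ β ≥ 5/11.
Biotek: cooperation gives 26 each period; deviation gives 39 once then 11 forever.
  β ≥ 13/28.
Both must hold, so the binding constraint is Biotek's: β ≥ 13/28.

Biotek; β ≥ 13/28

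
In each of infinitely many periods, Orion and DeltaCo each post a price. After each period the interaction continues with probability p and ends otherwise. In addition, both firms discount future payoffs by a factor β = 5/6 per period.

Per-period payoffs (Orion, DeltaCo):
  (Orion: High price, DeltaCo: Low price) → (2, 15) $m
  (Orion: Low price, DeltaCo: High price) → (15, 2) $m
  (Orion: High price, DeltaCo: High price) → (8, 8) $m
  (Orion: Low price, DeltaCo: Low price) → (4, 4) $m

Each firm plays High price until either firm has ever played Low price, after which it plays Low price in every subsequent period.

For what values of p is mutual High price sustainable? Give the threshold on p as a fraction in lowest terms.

With continuation probability p and discount β, the effective per-period discount factor is βp.
Grim-trigger IC: βp ≥ (15−8)/(15−4) = 7/11.
So p ≥ (7/11)/(5/6) = 42/55.

42/55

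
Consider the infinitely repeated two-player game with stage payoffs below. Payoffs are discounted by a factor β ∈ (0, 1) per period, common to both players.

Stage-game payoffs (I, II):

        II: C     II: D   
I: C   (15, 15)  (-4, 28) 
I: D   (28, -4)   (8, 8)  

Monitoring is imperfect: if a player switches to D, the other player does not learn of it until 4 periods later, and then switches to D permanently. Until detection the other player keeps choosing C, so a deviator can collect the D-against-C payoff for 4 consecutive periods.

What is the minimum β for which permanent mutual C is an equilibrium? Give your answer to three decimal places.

The best deviation is to choose D for all 4 undetected periods, earning 28 each, then 8 forever once detected.
Deviation value: 28(1−β^4)/(1−β) + 8β^4/(1−β); cooperation value: 15/(1−β).
IC: 15 ≥ 28(1−β^4) + 8β^4 = 28 − 20β^4.
So β^4 ≥ 13/20, giving β ≥ (13/20)^(1/4) ≈ 0.898.

0.898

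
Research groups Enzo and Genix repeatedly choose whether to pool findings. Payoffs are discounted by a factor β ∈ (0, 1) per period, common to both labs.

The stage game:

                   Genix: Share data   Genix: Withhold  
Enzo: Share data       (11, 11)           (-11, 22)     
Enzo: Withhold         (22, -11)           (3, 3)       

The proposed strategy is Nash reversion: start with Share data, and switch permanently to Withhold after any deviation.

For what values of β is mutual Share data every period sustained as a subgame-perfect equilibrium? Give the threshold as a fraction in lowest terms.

11/19

Cooperation forever yields 11 each period: 11/(1−β).
Deviating yields 22 once, then 3 forever: 22 + 3β/(1−β).
No profitable deviation requires 11/(1−β) ≥ 22 + 3β/(1−β).
Multiplying by (1−β): 11 ≥ 22(1−β) + 3β = 22 − 19β.
So 19β ≥ 11, i.e. β ≥ 11/19.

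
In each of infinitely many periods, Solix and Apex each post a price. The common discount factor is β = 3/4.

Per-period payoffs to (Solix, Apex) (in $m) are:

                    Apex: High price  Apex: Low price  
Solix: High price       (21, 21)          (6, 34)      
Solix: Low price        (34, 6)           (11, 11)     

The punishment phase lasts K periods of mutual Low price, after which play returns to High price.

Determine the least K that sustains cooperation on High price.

2

Need Σ_{k=1}^{K} β^k ≥ (34−21)/(21−11) = 1.3000 at β = 3/4.
At K = 1 the sum is 0.7500 < 1.3000; at K = 2 it is 1.3125 ≥ 1.3000.
So the minimum punishment length is K = 2.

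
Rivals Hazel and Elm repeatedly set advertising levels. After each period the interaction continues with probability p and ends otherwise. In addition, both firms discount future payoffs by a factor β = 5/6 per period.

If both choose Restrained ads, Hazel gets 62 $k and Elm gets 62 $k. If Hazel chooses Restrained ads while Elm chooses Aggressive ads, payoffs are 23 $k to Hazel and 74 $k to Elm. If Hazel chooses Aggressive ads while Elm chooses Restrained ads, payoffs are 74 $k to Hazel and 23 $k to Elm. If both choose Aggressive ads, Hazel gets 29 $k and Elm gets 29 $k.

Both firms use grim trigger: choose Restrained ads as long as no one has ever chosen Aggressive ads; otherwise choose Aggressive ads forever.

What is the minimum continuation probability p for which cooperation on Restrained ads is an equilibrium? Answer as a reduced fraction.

Expected continuation weight on next period's payoff is β·p = 5/6·p, which plays the role of the discount factor.
Cooperation requires 5/6·p ≥ (74−62)/(74−29) = 4/15, hence p ≥ 8/25.

8/25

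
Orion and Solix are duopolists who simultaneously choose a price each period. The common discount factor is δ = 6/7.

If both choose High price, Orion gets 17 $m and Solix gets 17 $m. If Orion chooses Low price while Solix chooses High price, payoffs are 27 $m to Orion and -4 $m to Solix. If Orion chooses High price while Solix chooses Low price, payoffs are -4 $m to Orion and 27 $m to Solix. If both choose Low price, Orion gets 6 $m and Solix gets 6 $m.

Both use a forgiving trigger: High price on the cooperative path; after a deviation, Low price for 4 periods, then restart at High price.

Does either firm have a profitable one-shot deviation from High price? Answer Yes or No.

No

IC: δ+…+δ^4 ≥ (27−17)/(17−6) = 10/11.
At δ = 6/7: partial sum = 2.7613 ≥ 0.9091. Cooperation sustainable.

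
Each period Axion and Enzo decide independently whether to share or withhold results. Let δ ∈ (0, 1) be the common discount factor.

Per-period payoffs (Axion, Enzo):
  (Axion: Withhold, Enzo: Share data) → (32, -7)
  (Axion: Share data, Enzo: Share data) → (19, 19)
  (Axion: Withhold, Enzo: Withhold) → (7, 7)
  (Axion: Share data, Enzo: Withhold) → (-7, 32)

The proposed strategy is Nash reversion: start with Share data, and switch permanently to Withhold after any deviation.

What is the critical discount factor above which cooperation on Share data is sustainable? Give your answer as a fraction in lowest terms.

19/(1−δ) ≥ 32 + 7δ/(1−δ)
19 ≥ 32 − 25δ
δ ≥ 13/25.

13/25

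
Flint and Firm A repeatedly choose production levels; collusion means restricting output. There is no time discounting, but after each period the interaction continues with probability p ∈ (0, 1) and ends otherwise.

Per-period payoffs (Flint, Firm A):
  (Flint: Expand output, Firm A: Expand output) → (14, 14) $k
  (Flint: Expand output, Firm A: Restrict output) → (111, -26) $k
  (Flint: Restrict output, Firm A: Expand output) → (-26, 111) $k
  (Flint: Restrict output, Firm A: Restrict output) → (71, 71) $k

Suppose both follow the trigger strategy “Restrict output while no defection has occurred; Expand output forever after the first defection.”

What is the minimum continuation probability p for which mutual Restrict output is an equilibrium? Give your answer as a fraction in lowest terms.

With no time discounting, the continuation probability p plays the role of the discount factor.
Grim-trigger IC: 71/(1−p) ≥ 111 + 14p/(1−p) ⇒ p ≥ (111−71)/(111−14) = 40/97.

40/97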